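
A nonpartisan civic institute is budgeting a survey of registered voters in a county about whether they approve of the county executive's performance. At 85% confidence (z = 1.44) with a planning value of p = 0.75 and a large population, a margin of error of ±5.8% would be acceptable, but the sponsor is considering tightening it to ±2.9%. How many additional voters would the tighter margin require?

At ±5.8%: n = 1.44² × 0.1875 / 0.058² ≈ 115.58 → 116.
At ±2.9%: n = 1.44² × 0.1875 / 0.029² ≈ 462.31 → 463.
Additional respondents: 463 − 116 = 347.

347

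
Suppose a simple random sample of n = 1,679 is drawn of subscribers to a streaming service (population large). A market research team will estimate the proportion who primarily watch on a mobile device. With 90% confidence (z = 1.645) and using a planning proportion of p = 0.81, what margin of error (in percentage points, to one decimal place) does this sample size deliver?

SE(p̂) = √[p(1−p)/n] = √[0.1539/1679] = 0.00957.
E = z × SE = 1.645 × 0.00957 = 0.01575, or 1.6 percentage points.

1.6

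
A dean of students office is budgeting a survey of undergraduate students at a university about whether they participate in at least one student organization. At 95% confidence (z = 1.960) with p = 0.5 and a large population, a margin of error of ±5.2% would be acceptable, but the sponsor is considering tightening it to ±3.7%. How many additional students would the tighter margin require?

At ±5.2%: n = 1.960² × 0.2500 / 0.052² ≈ 355.18 → 356.
At ±3.7%: n = 1.960² × 0.2500 / 0.037² ≈ 701.53 → 702.
Additional respondents: 702 − 356 = 346.

346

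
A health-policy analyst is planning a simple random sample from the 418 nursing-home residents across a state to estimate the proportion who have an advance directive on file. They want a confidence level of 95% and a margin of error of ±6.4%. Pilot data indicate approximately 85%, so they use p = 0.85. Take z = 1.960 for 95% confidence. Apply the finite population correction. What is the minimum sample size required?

94

Unadjusted: n₀ = 1.960² × 0.85 × 0.15 / 0.064² ≈ 119.58, so n₀ = 120.
Finite population correction with N = 418: n = n₀ / (1 + (n₀−1)/N) = 120 / (1 + 119/418) = 120 / 1.2847 ≈ 93.41.
Rounding up, n = 94.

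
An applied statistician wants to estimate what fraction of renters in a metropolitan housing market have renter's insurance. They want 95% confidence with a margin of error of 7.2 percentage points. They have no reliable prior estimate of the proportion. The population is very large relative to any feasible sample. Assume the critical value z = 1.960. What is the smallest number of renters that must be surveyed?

186

With no prior estimate, use p = 0.5, giving p(1−p) = 0.25.
n = z²·p(1−p)/E² = 1.960² × 0.2500 / 0.072² = 3.8416 × 0.2500 / 0.005184 ≈ 185.26.
Rounding up gives n = 186.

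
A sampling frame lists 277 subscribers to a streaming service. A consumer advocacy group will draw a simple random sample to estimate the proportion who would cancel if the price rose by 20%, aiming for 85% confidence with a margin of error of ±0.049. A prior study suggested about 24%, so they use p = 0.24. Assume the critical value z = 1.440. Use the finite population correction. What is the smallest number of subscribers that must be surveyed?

101

Unadjusted: n₀ = 1.440² × 0.24 × 0.76 / 0.049² ≈ 157.53, so n₀ = 158.
Finite population correction with N = 277: n = n₀ / (1 + (n₀−1)/N) = 158 / (1 + 157/277) = 158 / 1.5668 ≈ 100.84.
Rounding up, n = 101.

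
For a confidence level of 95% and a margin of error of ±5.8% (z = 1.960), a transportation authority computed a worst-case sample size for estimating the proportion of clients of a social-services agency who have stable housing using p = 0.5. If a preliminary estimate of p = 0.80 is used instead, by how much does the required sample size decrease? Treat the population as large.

103

Conservative (p = 0.5): n = 1.960² × 0.25 / 0.058² ≈ 285.49 → 286.
Using p = 0.80: p(1−p) = 0.1600, so n = 1.960² × 0.1600 / 0.058² ≈ 182.72 → 183.
Reduction: 286 − 183 = 103.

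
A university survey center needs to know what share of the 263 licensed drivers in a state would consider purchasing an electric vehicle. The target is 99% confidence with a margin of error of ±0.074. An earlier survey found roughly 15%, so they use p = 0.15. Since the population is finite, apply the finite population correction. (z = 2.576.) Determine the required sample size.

Unadjusted: n₀ = 2.576² × 0.15 × 0.85 / 0.074² ≈ 154.50, so n₀ = 155.
Finite population correction with N = 263: n = n₀ / (1 + (n₀−1)/N) = 155 / (1 + 154/263) = 155 / 1.5856 ≈ 97.76.
Rounding up, n = 98.

98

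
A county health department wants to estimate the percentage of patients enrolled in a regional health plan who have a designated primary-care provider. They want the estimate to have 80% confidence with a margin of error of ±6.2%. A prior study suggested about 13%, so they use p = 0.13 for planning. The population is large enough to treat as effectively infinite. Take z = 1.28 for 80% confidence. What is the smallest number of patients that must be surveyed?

49

With p = 0.13, p(1−p) = 0.1131.
n = z²·p(1−p)/E² = 1.28² × 0.1131 / 0.062² = 1.6384 × 0.1131 / 0.003844 ≈ 48.21.
Rounding up gives n = 49.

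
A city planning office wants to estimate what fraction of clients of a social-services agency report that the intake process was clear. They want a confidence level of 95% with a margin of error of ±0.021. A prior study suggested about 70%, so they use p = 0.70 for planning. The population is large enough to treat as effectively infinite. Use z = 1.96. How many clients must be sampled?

With p = 0.70, p(1−p) = 0.2100.
n = z²·p(1−p)/E² = 1.96² × 0.2100 / 0.021² = 3.8416 × 0.2100 / 0.000441 ≈ 1829.33.
Rounding up gives n = 1830.

1830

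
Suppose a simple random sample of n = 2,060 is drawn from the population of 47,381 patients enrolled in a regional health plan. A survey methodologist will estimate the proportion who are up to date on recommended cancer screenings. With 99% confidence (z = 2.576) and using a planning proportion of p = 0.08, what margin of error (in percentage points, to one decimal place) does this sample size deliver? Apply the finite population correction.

Finite-population factor: (N−n)/(N−1) = (47381−2060)/(47381−1) = 0.9565.
SE(p̂) = √[p(1−p)/n · (N−n)/(N−1)] = √[0.0736/2060 × 0.9565] = 0.00585.
E = z × SE = 2.576 × 0.00585 = 0.01506 ≈ 1.5 percentage points.

1.5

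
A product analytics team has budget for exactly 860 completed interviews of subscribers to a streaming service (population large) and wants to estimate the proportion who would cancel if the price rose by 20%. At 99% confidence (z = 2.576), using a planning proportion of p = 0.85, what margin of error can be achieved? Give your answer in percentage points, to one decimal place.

3.1

SE(p̂) = √[p(1−p)/n] = √[0.1275/860] = 0.01218.
E = z × SE = 2.576 × 0.01218 = 0.03137, or 3.1 percentage points.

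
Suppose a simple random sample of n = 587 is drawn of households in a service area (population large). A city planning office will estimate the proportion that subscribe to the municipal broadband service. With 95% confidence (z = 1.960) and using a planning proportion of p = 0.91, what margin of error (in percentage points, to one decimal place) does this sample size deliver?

SE(p̂) = √[p(1−p)/n] = √[0.0819/587] = 0.01181.
E = z × SE = 1.960 × 0.01181 = 0.02315, or 2.3 percentage points.

2.3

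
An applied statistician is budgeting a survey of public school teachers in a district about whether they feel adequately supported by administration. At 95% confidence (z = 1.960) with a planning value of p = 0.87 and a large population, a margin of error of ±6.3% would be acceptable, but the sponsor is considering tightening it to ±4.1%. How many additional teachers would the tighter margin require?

At ±6.3%: n = 1.960² × 0.1131 / 0.063² ≈ 109.47 → 110.
At ±4.1%: n = 1.960² × 0.1131 / 0.041² ≈ 258.47 → 259.
Additional respondents: 259 − 110 = 149.

149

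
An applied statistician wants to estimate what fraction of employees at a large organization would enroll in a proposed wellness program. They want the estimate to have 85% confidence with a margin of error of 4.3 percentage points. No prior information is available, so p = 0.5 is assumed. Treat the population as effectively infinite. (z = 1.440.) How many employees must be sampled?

281

With p = 0.5, p(1−p) = 0.25.
n = z²·p(1−p)/E² = 1.440² × 0.2500 / 0.043² = 2.0736 × 0.2500 / 0.001849 ≈ 280.37.
Rounding up gives n = 281.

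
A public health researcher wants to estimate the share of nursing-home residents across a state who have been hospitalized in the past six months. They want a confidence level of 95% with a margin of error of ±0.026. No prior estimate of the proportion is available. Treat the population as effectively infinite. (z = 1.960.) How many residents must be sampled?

With no prior estimate, use p = 0.5, giving p(1−p) = 0.25.
n = z²·p(1−p)/E² = 1.960² × 0.2500 / 0.026² = 3.8416 × 0.2500 / 0.000676 ≈ 1420.71.
Rounding up gives n = 1421.

1421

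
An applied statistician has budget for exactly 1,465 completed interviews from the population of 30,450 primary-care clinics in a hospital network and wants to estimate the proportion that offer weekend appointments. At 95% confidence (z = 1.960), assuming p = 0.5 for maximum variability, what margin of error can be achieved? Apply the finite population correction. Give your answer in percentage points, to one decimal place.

Finite-population factor: (N−n)/(N−1) = (30450−1465)/(30450−1) = 0.9519.
SE(p̂) = √[p(1−p)/n · (N−n)/(N−1)] = √[0.2500/1465 × 0.9519] = 0.01275.
E = z × SE = 1.960 × 0.01275 = 0.02498 ≈ 2.5 percentage points.

2.5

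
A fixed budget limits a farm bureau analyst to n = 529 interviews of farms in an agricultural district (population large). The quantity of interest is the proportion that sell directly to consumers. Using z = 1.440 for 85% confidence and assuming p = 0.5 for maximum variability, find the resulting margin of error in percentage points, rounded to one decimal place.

SE(p̂) = √[p(1−p)/n] = √[0.2500/529] = 0.02174.
E = z × SE = 1.440 × 0.02174 = 0.03130, or 3.1 percentage points.

3.1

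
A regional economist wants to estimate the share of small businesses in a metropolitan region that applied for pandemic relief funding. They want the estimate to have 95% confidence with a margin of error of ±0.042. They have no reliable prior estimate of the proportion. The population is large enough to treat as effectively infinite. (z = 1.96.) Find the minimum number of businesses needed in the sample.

With no prior estimate, use p = 0.5, giving p(1−p) = 0.25.
n = z²·p(1−p)/E² = 1.96² × 0.2500 / 0.042² = 3.8416 × 0.2500 / 0.001764 ≈ 544.44.
Rounding up gives n = 545.

545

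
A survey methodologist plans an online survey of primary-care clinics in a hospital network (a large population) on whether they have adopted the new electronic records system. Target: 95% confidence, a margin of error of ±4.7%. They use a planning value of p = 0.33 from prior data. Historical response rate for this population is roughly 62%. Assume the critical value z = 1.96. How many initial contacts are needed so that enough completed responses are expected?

Completed interviews needed: n₀ = 1.96² × 0.2211 / 0.047² ≈ 384.51 → 385.
At a 62% response rate, contacts needed = 385 / 0.62 ≈ 620.97 → 621.

621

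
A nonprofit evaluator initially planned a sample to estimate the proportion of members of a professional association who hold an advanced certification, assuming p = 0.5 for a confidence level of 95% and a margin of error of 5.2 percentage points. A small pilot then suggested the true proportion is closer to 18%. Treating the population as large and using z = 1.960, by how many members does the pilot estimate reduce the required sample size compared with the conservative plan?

146

Conservative (p = 0.5): n = 1.960² × 0.25 / 0.052² ≈ 355.18 → 356.
Using p = 0.18: p(1−p) = 0.1476, so n = 1.960² × 0.1476 / 0.052² ≈ 209.70 → 210.
Reduction: 356 − 210 = 146.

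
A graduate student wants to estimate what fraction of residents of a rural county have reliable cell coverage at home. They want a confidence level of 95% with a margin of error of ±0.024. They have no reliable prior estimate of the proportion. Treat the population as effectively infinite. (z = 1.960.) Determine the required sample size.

1668

With no prior estimate, use p = 0.5, giving p(1−p) = 0.25.
n = z²·p(1−p)/E² = 1.960² × 0.2500 / 0.024² = 3.8416 × 0.2500 / 0.000576 ≈ 1667.36.
Rounding up gives n = 1668.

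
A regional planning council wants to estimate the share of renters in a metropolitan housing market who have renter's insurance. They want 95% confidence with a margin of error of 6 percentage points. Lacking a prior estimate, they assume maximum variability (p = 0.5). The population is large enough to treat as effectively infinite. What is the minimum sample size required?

For 95% confidence, z = 1.96.
With p = 0.5, p(1−p) = 0.25.
n = z²·p(1−p)/E² = 1.96² × 0.2500 / 0.060² = 3.8416 × 0.2500 / 0.003600 ≈ 266.78.
Rounding up gives n = 267.

267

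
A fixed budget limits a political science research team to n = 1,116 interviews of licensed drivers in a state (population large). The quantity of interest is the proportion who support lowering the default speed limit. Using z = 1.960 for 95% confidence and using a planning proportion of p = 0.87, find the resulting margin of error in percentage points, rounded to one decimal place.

2.0

SE(p̂) = √[p(1−p)/n] = √[0.1131/1116] = 0.01007.
E = z × SE = 1.960 × 0.01007 = 0.01973, or 2.0 percentage points.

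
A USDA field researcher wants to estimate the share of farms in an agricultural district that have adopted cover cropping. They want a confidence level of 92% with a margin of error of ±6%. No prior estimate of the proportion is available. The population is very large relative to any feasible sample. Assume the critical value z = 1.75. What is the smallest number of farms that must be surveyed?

213

With no prior estimate, use p = 0.5, giving p(1−p) = 0.25.
n = z²·p(1−p)/E² = 1.75² × 0.2500 / 0.060² = 3.0625 × 0.2500 / 0.003600 ≈ 212.67.
Rounding up gives n = 213.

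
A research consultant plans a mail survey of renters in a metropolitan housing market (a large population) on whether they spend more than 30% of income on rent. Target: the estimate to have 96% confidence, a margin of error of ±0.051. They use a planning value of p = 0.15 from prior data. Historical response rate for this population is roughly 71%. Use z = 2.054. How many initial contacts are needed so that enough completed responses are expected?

292

Completed interviews needed: n₀ = 2.054² × 0.1275 / 0.051² ≈ 206.81 → 207.
At a 71% response rate, contacts needed = 207 / 0.71 ≈ 291.55 → 292.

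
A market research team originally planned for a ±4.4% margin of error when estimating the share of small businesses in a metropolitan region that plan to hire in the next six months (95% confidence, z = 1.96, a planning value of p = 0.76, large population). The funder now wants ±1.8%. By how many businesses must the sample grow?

At ±4.4%: n = 1.96² × 0.1824 / 0.044² ≈ 361.94 → 362.
At ±1.8%: n = 1.96² × 0.1824 / 0.018² ≈ 2162.68 → 2163.
Additional respondents: 2163 − 362 = 1801.

1801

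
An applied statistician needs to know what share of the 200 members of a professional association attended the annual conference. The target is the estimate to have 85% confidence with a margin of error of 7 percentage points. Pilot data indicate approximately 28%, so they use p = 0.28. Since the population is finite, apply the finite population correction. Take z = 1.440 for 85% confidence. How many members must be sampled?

Unadjusted: n₀ = 1.440² × 0.28 × 0.72 / 0.070² ≈ 85.31, so n₀ = 86.
Finite population correction with N = 200: n = n₀ / (1 + (n₀−1)/N) = 86 / (1 + 85/200) = 86 / 1.4250 ≈ 60.35.
Rounding up, n = 61.

61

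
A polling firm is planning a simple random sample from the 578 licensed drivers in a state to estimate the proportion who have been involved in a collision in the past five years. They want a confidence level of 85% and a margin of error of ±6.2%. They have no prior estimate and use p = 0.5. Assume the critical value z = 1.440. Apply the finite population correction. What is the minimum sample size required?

Unadjusted: n₀ = 1.440² × 0.50 × 0.50 / 0.062² ≈ 134.86, so n₀ = 135.
Finite population correction with N = 578: n = n₀ / (1 + (n₀−1)/N) = 135 / (1 + 134/578) = 135 / 1.2318 ≈ 109.59.
Rounding up, n = 110.

110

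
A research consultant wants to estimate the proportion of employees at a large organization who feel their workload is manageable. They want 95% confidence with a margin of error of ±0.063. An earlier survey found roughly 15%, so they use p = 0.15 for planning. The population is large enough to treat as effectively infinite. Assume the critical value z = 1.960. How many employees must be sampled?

124

With p = 0.15, p(1−p) = 0.1275.
n = z²·p(1−p)/E² = 1.960² × 0.1275 / 0.063² = 3.8416 × 0.1275 / 0.003969 ≈ 123.41.
Rounding up gives n = 124.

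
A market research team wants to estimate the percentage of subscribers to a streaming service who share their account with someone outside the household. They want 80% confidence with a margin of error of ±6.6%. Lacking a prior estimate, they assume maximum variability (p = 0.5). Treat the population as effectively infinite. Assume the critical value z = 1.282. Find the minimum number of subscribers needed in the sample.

With p = 0.5, p(1−p) = 0.25.
n = z²·p(1−p)/E² = 1.282² × 0.2500 / 0.066² = 1.6435 × 0.2500 / 0.004356 ≈ 94.33.
Rounding up gives n = 95.

95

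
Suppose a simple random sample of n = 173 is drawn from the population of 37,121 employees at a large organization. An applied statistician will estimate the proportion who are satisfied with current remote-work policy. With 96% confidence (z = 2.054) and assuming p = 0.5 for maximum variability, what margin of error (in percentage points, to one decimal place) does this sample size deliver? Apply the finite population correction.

Finite-population factor: (N−n)/(N−1) = (37121−173)/(37121−1) = 0.9954.
SE(p̂) = √[p(1−p)/n · (N−n)/(N−1)] = √[0.2500/173 × 0.9954] = 0.03793.
E = z × SE = 2.054 × 0.03793 = 0.07790 ≈ 7.8 percentage points.

7.8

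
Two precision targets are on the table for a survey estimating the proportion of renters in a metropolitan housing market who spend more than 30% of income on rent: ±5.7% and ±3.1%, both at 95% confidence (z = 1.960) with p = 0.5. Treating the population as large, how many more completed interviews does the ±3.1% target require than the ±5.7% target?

704

At ±5.7%: n = 1.960² × 0.2500 / 0.057² ≈ 295.60 → 296.
At ±3.1%: n = 1.960² × 0.2500 / 0.031² ≈ 999.38 → 1000.
Additional respondents: 1000 − 296 = 704.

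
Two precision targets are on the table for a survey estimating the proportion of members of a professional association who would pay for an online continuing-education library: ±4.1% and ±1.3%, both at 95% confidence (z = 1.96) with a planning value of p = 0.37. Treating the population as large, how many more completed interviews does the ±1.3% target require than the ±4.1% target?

At ±4.1%: n = 1.96² × 0.2331 / 0.041² ≈ 532.70 → 533.
At ±1.3%: n = 1.96² × 0.2331 / 0.013² ≈ 5298.68 → 5299.
Additional respondents: 5299 − 533 = 4766.

4766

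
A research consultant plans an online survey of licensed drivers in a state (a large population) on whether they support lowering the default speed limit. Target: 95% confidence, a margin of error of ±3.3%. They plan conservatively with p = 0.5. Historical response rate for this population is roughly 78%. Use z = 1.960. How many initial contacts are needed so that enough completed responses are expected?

Completed interviews needed: n₀ = 1.960² × 0.2500 / 0.033² ≈ 881.91 → 882.
At a 78% response rate, contacts needed = 882 / 0.78 ≈ 1130.77 → 1131.

1131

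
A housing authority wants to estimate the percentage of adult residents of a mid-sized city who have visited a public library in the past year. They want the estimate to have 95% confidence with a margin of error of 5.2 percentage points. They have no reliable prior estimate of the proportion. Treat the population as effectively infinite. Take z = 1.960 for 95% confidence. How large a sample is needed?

356

With no prior estimate, use p = 0.5, giving p(1−p) = 0.25.
n = z²·p(1−p)/E² = 1.960² × 0.2500 / 0.052² = 3.8416 × 0.2500 / 0.002704 ≈ 355.18.
Rounding up gives n = 356.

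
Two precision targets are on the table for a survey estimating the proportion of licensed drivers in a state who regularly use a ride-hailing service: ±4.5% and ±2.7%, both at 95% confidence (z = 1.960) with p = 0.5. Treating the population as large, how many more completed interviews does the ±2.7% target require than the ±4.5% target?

At ±4.5%: n = 1.960² × 0.2500 / 0.045² ≈ 474.27 → 475.
At ±2.7%: n = 1.960² × 0.2500 / 0.027² ≈ 1317.42 → 1318.
Additional respondents: 1318 − 475 = 843.

843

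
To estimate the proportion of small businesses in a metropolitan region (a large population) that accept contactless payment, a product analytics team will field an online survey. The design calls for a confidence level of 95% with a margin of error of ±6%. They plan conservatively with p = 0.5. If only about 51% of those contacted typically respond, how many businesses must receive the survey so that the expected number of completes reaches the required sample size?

524

For 95% confidence, z = 1.96.
Completed interviews needed: n₀ = 1.96² × 0.2500 / 0.060² ≈ 266.78 → 267.
At a 51% response rate, contacts needed = 267 / 0.51 ≈ 523.53 → 524.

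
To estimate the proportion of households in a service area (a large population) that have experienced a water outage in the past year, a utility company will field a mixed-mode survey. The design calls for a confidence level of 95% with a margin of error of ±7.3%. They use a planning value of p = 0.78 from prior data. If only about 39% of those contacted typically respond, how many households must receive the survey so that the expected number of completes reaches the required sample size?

For 95% confidence, z = 1.960.
Completed interviews needed: n₀ = 1.960² × 0.1716 / 0.073² ≈ 123.70 → 124.
At a 39% response rate, contacts needed = 124 / 0.39 ≈ 317.95 → 318.

318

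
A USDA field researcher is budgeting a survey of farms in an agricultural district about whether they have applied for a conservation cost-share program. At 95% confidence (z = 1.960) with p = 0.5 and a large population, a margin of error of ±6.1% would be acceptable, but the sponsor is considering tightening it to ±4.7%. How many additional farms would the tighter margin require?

176

At ±6.1%: n = 1.960² × 0.2500 / 0.061² ≈ 258.10 → 259.
At ±4.7%: n = 1.960² × 0.2500 / 0.047² ≈ 434.77 → 435.
Additional respondents: 435 − 259 = 176.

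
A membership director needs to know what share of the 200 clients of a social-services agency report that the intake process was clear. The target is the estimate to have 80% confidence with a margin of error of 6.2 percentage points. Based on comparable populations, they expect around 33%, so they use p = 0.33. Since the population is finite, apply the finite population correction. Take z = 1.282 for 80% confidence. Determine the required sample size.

65

Unadjusted: n₀ = 1.282² × 0.33 × 0.67 / 0.062² ≈ 94.53, so n₀ = 95.
Finite population correction with N = 200: n = n₀ / (1 + (n₀−1)/N) = 95 / (1 + 94/200) = 95 / 1.4700 ≈ 64.63.
Rounding up, n = 65.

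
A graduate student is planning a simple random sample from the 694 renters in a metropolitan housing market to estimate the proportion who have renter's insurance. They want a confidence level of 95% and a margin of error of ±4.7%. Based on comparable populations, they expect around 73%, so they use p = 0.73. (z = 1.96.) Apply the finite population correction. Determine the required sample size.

230

Unadjusted: n₀ = 1.96² × 0.73 × 0.27 / 0.047² ≈ 342.77, so n₀ = 343.
Finite population correction with N = 694: n = n₀ / (1 + (n₀−1)/N) = 343 / (1 + 342/694) = 343 / 1.4928 ≈ 229.77.
Rounding up, n = 230.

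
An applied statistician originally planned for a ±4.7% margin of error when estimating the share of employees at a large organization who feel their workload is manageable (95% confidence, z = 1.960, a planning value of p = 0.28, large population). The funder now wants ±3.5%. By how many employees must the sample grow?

282

At ±4.7%: n = 1.960² × 0.2016 / 0.047² ≈ 350.60 → 351.
At ±3.5%: n = 1.960² × 0.2016 / 0.035² ≈ 632.22 → 633.
Additional respondents: 633 − 351 = 282.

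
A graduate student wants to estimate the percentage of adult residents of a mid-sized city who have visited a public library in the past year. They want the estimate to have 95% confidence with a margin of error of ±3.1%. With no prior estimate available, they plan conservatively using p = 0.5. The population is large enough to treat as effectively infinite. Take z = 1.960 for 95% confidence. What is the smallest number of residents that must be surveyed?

With p = 0.5, p(1−p) = 0.25.
n = z²·p(1−p)/E² = 1.960² × 0.2500 / 0.031² = 3.8416 × 0.2500 / 0.000961 ≈ 999.38.
Rounding up gives n = 1000.

1000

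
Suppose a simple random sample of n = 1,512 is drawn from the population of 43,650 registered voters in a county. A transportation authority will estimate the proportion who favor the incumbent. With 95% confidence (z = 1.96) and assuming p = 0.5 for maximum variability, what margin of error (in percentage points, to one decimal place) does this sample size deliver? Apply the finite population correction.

2.5

Finite-population factor: (N−n)/(N−1) = (43650−1512)/(43650−1) = 0.9654.
SE(p̂) = √[p(1−p)/n · (N−n)/(N−1)] = √[0.2500/1512 × 0.9654] = 0.01263.
E = z × SE = 1.96 × 0.01263 = 0.02476 ≈ 2.5 percentage points.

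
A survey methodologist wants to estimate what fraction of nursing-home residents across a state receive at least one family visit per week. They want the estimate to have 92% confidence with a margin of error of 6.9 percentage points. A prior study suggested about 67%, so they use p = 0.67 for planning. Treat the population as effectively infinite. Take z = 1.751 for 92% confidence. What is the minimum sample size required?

143

With p = 0.67, p(1−p) = 0.2211.
n = z²·p(1−p)/E² = 1.751² × 0.2211 / 0.069² = 3.0660 × 0.2211 / 0.004761 ≈ 142.38.
Rounding up gives n = 143.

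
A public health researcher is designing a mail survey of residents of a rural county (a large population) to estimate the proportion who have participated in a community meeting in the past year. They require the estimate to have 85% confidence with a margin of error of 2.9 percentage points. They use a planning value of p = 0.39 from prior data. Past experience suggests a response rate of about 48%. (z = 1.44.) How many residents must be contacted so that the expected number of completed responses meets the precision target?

1223

Completed interviews needed: n₀ = 1.44² × 0.2379 / 0.029² ≈ 586.57 → 587.
At a 48% response rate, contacts needed = 587 / 0.48 ≈ 1222.92 → 1223.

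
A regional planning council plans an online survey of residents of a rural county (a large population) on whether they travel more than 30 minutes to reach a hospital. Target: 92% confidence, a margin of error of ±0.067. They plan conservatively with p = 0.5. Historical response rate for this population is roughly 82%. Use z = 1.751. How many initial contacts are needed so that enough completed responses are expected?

Completed interviews needed: n₀ = 1.751² × 0.2500 / 0.067² ≈ 170.75 → 171.
At an 82% response rate, contacts needed = 171 / 0.82 ≈ 208.54 → 209.

209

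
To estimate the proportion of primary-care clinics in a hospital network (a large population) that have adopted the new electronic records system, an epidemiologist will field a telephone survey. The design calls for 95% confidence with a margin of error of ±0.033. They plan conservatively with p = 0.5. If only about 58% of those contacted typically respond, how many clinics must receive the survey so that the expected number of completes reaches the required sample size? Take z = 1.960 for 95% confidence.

Completed interviews needed: n₀ = 1.960² × 0.2500 / 0.033² ≈ 881.91 → 882.
At a 58% response rate, contacts needed = 882 / 0.58 ≈ 1520.69 → 1521.

1521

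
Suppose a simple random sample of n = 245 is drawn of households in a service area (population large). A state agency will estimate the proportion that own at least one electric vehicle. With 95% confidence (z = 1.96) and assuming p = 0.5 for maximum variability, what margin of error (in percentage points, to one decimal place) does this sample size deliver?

6.3

SE(p̂) = √[p(1−p)/n] = √[0.2500/245] = 0.03194.
E = z × SE = 1.96 × 0.03194 = 0.06261, or 6.3 percentage points.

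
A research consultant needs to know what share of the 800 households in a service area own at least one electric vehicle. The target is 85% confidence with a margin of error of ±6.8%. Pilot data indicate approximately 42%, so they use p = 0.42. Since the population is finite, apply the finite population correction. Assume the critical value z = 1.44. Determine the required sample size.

97

Unadjusted: n₀ = 1.44² × 0.42 × 0.58 / 0.068² ≈ 109.24, so n₀ = 110.
Finite population correction with N = 800: n = n₀ / (1 + (n₀−1)/N) = 110 / (1 + 109/800) = 110 / 1.1362 ≈ 96.81.
Rounding up, n = 97.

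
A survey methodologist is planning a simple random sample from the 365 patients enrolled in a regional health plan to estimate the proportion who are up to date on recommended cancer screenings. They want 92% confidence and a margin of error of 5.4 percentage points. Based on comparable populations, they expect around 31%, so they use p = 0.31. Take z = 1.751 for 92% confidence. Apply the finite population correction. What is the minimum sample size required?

140

Unadjusted: n₀ = 1.751² × 0.31 × 0.69 / 0.054² ≈ 224.90, so n₀ = 225.
Finite population correction with N = 365: n = n₀ / (1 + (n₀−1)/N) = 225 / (1 + 224/365) = 225 / 1.6137 ≈ 139.43.
Rounding up, n = 140.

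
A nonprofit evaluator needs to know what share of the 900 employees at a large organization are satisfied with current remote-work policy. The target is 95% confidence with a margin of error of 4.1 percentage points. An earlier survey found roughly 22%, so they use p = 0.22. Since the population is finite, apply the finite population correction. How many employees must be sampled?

For 95% confidence, z = 1.96.
Unadjusted: n₀ = 1.96² × 0.22 × 0.78 / 0.041² ≈ 392.16, so n₀ = 393.
Finite population correction with N = 900: n = n₀ / (1 + (n₀−1)/N) = 393 / (1 + 392/900) = 393 / 1.4356 ≈ 273.76.
Rounding up, n = 274.

274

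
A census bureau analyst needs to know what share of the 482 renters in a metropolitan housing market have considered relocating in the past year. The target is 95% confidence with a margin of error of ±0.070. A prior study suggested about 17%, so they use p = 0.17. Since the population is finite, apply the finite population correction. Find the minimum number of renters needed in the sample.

For 95% confidence, z = 1.960.
Unadjusted: n₀ = 1.960² × 0.17 × 0.83 / 0.070² ≈ 110.62, so n₀ = 111.
Finite population correction with N = 482: n = n₀ / (1 + (n₀−1)/N) = 111 / (1 + 110/482) = 111 / 1.2282 ≈ 90.38.
Rounding up, n = 91.

91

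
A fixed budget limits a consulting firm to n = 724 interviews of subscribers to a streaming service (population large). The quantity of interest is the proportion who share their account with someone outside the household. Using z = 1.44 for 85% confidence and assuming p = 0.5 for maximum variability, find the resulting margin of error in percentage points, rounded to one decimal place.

2.7

SE(p̂) = √[p(1−p)/n] = √[0.2500/724] = 0.01858.
E = z × SE = 1.44 × 0.01858 = 0.02676, or 2.7 percentage points.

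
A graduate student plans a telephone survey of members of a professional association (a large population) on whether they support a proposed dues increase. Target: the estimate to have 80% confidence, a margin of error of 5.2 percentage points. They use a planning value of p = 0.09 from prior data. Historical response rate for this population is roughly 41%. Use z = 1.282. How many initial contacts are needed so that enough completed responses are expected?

Completed interviews needed: n₀ = 1.282² × 0.0819 / 0.052² ≈ 49.78 → 50.
At a 41% response rate, contacts needed = 50 / 0.41 ≈ 121.95 → 122.

122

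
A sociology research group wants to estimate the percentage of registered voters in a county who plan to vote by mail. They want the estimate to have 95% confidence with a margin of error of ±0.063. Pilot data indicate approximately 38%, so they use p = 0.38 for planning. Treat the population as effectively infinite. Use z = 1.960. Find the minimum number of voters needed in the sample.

With p = 0.38, p(1−p) = 0.2356.
n = z²·p(1−p)/E² = 1.960² × 0.2356 / 0.063² = 3.8416 × 0.2356 / 0.003969 ≈ 228.04.
Rounding up gives n = 229.

229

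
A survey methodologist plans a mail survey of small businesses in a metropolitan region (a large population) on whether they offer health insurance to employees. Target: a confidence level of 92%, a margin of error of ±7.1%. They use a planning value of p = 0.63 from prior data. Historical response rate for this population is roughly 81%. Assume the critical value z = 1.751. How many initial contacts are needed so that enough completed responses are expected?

Completed interviews needed: n₀ = 1.751² × 0.2331 / 0.071² ≈ 141.77 → 142.
At an 81% response rate, contacts needed = 142 / 0.81 ≈ 175.31 → 176.

176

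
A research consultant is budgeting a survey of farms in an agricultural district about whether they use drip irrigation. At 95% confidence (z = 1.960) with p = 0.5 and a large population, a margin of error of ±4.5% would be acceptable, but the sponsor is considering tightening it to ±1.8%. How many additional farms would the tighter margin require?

At ±4.5%: n = 1.960² × 0.2500 / 0.045² ≈ 474.27 → 475.
At ±1.8%: n = 1.960² × 0.2500 / 0.018² ≈ 2964.20 → 2965.
Additional respondents: 2965 − 475 = 2490.

2490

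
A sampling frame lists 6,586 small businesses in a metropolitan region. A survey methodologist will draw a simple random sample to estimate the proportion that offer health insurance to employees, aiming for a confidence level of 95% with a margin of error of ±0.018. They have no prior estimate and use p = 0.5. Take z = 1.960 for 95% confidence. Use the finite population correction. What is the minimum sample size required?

Unadjusted: n₀ = 1.960² × 0.50 × 0.50 / 0.018² ≈ 2964.20, so n₀ = 2965.
Finite population correction with N = 6,586: n = n₀ / (1 + (n₀−1)/N) = 2965 / (1 + 2964/6586) = 2965 / 1.4500 ≈ 2044.76.
Rounding up, n = 2045.

2045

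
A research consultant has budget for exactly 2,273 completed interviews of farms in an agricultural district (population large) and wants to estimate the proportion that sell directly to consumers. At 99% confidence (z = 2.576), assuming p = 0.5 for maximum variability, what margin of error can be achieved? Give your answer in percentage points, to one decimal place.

SE(p̂) = √[p(1−p)/n] = √[0.2500/2273] = 0.01049.
E = z × SE = 2.576 × 0.01049 = 0.02702, or 2.7 percentage points.

2.7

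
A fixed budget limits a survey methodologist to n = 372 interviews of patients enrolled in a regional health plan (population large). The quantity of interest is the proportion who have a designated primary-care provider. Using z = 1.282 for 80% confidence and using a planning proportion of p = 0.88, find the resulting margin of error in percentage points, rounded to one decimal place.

SE(p̂) = √[p(1−p)/n] = √[0.1056/372] = 0.01685.
E = z × SE = 1.282 × 0.01685 = 0.02160, or 2.2 percentage points.

2.2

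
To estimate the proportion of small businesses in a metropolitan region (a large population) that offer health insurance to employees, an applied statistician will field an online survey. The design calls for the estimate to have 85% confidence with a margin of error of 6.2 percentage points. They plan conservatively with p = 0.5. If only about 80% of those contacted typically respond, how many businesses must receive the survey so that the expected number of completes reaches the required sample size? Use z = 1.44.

169

Completed interviews needed: n₀ = 1.44² × 0.2500 / 0.062² ≈ 134.86 → 135.
At an 80% response rate, contacts needed = 135 / 0.80 ≈ 168.75 → 169.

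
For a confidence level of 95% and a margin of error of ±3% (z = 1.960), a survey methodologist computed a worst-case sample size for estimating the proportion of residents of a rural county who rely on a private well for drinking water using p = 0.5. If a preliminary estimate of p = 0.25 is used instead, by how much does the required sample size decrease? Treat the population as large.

267

Conservative (p = 0.5): n = 1.960² × 0.25 / 0.030² ≈ 1067.11 → 1068.
Using p = 0.25: p(1−p) = 0.1875, so n = 1.960² × 0.1875 / 0.030² ≈ 800.33 → 801.
Reduction: 1068 − 801 = 267.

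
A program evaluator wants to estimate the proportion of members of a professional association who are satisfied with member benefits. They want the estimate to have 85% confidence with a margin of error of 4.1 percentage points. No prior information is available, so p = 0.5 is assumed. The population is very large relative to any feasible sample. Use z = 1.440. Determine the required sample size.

309

With p = 0.5, p(1−p) = 0.25.
n = z²·p(1−p)/E² = 1.440² × 0.2500 / 0.041² = 2.0736 × 0.2500 / 0.001681 ≈ 308.39.
Rounding up gives n = 309.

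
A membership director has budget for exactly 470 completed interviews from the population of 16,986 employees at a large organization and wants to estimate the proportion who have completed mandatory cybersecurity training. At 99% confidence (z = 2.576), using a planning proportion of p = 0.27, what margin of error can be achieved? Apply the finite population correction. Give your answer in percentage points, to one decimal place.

5.2

Finite-population factor: (N−n)/(N−1) = (16986−470)/(16986−1) = 0.9724.
SE(p̂) = √[p(1−p)/n · (N−n)/(N−1)] = √[0.1971/470 × 0.9724] = 0.02019.
E = z × SE = 2.576 × 0.02019 = 0.05202 ≈ 5.2 percentage points.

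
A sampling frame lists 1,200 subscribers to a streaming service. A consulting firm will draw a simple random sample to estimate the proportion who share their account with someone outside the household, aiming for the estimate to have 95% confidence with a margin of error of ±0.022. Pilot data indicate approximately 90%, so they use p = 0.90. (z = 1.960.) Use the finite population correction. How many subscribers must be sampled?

449

Unadjusted: n₀ = 1.960² × 0.90 × 0.10 / 0.022² ≈ 714.35, so n₀ = 715.
Finite population correction with N = 1,200: n = n₀ / (1 + (n₀−1)/N) = 715 / (1 + 714/1200) = 715 / 1.5950 ≈ 448.28.
Rounding up, n = 449.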